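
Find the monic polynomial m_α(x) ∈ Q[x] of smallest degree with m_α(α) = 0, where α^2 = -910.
m_α(x) = x^2 + 910

α satisfies α^2 + 910 = 0, so x^2 + 910 annihilates α. Since d = -910 is squarefree and ≠ 1, it is not a perfect square in Q, so x^2 + 910 has no rational root and is therefore irreducible over Q (a degree-2 polynomial over a field is irreducible iff it has no root). Hence m_α(x) = x^2 + 910.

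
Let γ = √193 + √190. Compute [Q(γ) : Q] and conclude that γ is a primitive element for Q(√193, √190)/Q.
[Q(γ) : Q] = 4 (equivalently, Q(γ) = Q(√193, √190))

Obviously Q(γ) ⊆ Q(√193, √190), and [Q(√193, √190):Q] = 4 (since 193, 190 are distinct squarefree integers > 1 with 36670 not a perfect square). To show equality we compute the minimal polynomial of γ. From γ = √193 + √190: γ^2 = 193 + 2√(36670) + 190 = 383 + 2√(36670), so γ^2 - 383 = 2√(36670); squaring, (γ^2 - 383)^2 = 4·36670, i.e. γ^4 - 766γ^2 + 146689 - 146680 = 0, i.e. γ^4 - 766γ^2 + 9 = 0. So γ is a root of x^4 - 766x^2 + 9. This polynomial is irreducible over Q: it has no rational root (each ±√193 ± √190 is irrational), and any factorization into two quadratics over Q would force √(36670) ∈ Q (pairing opposite roots) or √193, √190 ∈ Q (other pairings), all impossible. Hence [Q(γ):Q] = 4 = [Q(√193, √190):Q], so Q(γ) = Q(√193, √190).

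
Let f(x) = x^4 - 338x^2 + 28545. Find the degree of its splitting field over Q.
[K : Q] = 4

Solving the quadratic in x^2: x^2 = (338 ± √(338^2 - 4·28545))/2 = (338 ± √64)/2 = (338 ± 8)/2, giving x^2 = 165 or x^2 = 173. So f(x) = (x^2 - 165)(x^2 - 173) and the roots of f are ±√165, ±√173. Hence the splitting field is K = Q(√165, √173). Since 165 and 173 are distinct squarefree integers > 1, their product 28545 is not a perfect square, so √173 ∉ Q(√165). By the tower law [K:Q] = [Q(√165,√173):Q(√165)] · [Q(√165):Q] = 2 · 2 = 4.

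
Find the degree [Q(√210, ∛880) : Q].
[Q(√210, ∛880) : Q] = 6

Let L = Q(√210, ∛880). Since Q(√210) ⊂ L and [Q(√210):Q] = 2, the tower law gives 2 | [L:Q]. Likewise Q(∛880) ⊂ L with [Q(∛880):Q] = 3 (because 880 is not a perfect cube), so 3 | [L:Q]. As gcd(2,3) = 1, [L:Q] is divisible by 6. Conversely L is generated over Q by √210 and ∛880, so [L:Q] ≤ 2·3 = 6. Therefore [Q(√210, ∛880) : Q] = 6.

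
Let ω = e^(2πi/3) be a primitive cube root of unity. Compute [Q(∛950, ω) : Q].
[Q(∛950, ω) : Q] = 6

[Q(∛950):Q] = 3 (min poly x^3 - 950, irreducible since 950 is not a perfect cube). [Q(ω):Q] = 2 (min poly x^2 + x + 1). Since Q(∛950) ⊂ R and ω ∉ R, we have ω ∉ Q(∛950), so x^2 + x + 1 remains irreducible over Q(∛950) and [Q(∛950, ω) : Q(∛950)] = 2. By the tower law, [Q(∛950, ω) : Q] = 3 · 2 = 6. (In fact Q(∛950, ω) is the splitting field of x^3 - 950 over Q.)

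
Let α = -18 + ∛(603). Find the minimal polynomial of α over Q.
m_α(x) = x^3 + 54x^2 + 972x + 5229

Set β = α + 18 = ∛(603), so β^3 = 603. Then (α + 18)^3 - 603 = 0, i.e. α is a root of g(x) = (x + 18)^3 - 603 = x^3 + 54x^2 + 972x + 5229. Since g(x) = h(x + 18) where h(x) = x^3 - 603, and h is irreducible over Q (because 603 is not a perfect cube, so h has no rational root, and a monic cubic with no rational root is irreducible), g is also irreducible (irreducibility is preserved under the substitution x → x + 18). Hence m_α(x) = x^3 + 54x^2 + 972x + 5229.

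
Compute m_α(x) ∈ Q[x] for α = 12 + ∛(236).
m_α(x) = x^3 - 36x^2 + 432x - 1964

Set β = α - 12 = ∛(236), so β^3 = 236. Then (α - 12)^3 - 236 = 0, i.e. α is a root of g(x) = (x - 12)^3 - 236 = x^3 - 36x^2 + 432x - 1964. Since g(x) = h(x - 12) where h(x) = x^3 - 236, and h is irreducible over Q (because 236 is not a perfect cube, so h has no rational root, and a monic cubic with no rational root is irreducible), g is also irreducible (irreducibility is preserved under the substitution x → x - 12). Hence m_α(x) = x^3 - 36x^2 + 432x - 1964.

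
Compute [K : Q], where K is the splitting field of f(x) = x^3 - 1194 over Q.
[K : Q] = 6

The roots of x^3 - 1194 are ∛1194, ω∛1194, ω^2∛1194 where ω = e^(2πi/3) is a primitive cube root of unity, so K = Q(∛1194, ω). Now [Q(∛1194):Q] = 3 (since 1194 is not a perfect cube, x^3 - 1194 is irreducible) and [Q(ω):Q] = 2. Both 2 and 3 divide [K:Q], and [K:Q] ≤ 3·2 = 6, so [K:Q] = 6. (Equivalently: Q(∛1194) ⊂ R but ω ∉ R, so [K : Q(∛1194)] = 2.)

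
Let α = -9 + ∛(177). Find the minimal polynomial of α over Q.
m_α(x) = x^3 + 27x^2 + 243x + 552

Set β = α + 9 = ∛(177), so β^3 = 177. Then (α + 9)^3 - 177 = 0, i.e. α is a root of g(x) = (x + 9)^3 - 177 = x^3 + 27x^2 + 243x + 552. Since g(x) = h(x + 9) where h(x) = x^3 - 177, and h is irreducible over Q (because 177 is not a perfect cube, so h has no rational root, and a monic cubic with no rational root is irreducible), g is also irreducible (irreducibility is preserved under the substitution x → x + 9). Hence m_α(x) = x^3 + 27x^2 + 243x + 552.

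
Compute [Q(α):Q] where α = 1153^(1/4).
[Q(α):Q] = 4

α is a root of x^4 - 1153. By Eisenstein's criterion at the prime p = 1153 (which divides the constant term 1153 but p^2 = 1329409 does not, since 1153 is squarefree), x^4 - 1153 is irreducible over Q. Hence [Q(α):Q] = 4.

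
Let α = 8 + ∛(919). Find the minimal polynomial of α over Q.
m_α(x) = x^3 - 24x^2 + 192x - 1431

Set β = α - 8 = ∛(919), so β^3 = 919. Then (α - 8)^3 - 919 = 0, i.e. α is a root of g(x) = (x - 8)^3 - 919 = x^3 - 24x^2 + 192x - 1431. Since g(x) = h(x - 8) where h(x) = x^3 - 919, and h is irreducible over Q (because 919 is not a perfect cube, so h has no rational root, and a monic cubic with no rational root is irreducible), g is also irreducible (irreducibility is preserved under the substitution x → x - 8). Hence m_α(x) = x^3 - 24x^2 + 192x - 1431.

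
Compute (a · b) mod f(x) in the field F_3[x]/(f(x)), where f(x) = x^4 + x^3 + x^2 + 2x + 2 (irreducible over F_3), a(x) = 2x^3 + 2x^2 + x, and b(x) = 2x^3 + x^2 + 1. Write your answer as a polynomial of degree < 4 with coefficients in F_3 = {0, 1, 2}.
a · b ≡ x^3 + x^2 + x + 1 (mod f(x))

Multiply in F_3[x]: a(x)·b(x) = (2x^3 + 2x^2 + x)·(2x^3 + x^2 + 1) = x^6 + x^4 + 2x^2 + x. This has degree ≥ 4, so divide by f(x) over F_3: x^6 + x^4 + 2x^2 + x = (x^2 + 2x + 1)·(x^4 + x^3 + x^2 + 2x + 2) + (x^3 + x^2 + x + 1). Hence a·b ≡ x^3 + x^2 + x + 1 (mod f). (F_3[x]/(f) is a field with 3^4 = 81 elements since f is irreducible of degree 4.)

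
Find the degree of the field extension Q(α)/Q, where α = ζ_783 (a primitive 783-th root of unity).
[Q(α):Q] = 504

The minimal polynomial of ζ_783 over Q is the 783-th cyclotomic polynomial Φ_783(x), which is irreducible over Q and has degree φ(783) = 504. Hence [Q(α):Q] = φ(783) = 504.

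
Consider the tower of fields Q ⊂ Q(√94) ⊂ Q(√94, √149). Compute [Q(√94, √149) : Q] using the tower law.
[Q(√94, √149) : Q] = 4

[Q(√94):Q] = 2 (min poly x^2 - 94, irreducible since 94 is squarefree > 1). For the top step, suppose √149 ∈ Q(√94), say √149 = c + d√94 with c, d ∈ Q. Squaring: 149 = c^2 + 94d^2 + 2cd√94. Since √94 ∉ Q this forces 2cd = 0. If d = 0 then √149 = c ∈ Q, contradicting 149 squarefree > 1. If c = 0 then 149 = 94d^2, so 94·149 = (94d)^2 is a perfect square in Q — but 94·149 = 14006 is not a perfect square (since 94 and 149 are distinct squarefree integers). Contradiction. Hence √149 ∉ Q(√94), so x^2 - 149 stays irreducible over Q(√94) and [Q(√94, √149) : Q(√94)] = 2. By the tower law, [Q(√94, √149) : Q] = 2 · 2 = 4.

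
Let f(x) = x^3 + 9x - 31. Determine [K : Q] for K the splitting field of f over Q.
[K : Q] = 6

By the rational root test, any rational root of the monic integer polynomial f(x) = x^3 + 9x - 31 must be an integer dividing the constant term -31, i.e. one of ±{1, 31}. Evaluating: f(1) = -21, f(-1) = -41, f(31) = 30039, f(-31) = -30101; none is 0, so f has no rational root and is therefore irreducible over Q (a cubic with no linear factor over a field is irreducible). For an irreducible cubic, the Galois group is A_3 or S_3 according as the discriminant disc(f) = -4a^3 - 27b^2 = -4·(9)^3 - 27·(-31)^2 = -28863 is or is not a square in Q. Here disc(f) = -28863 is not a perfect square in Q, so the Galois group of f over Q is not contained in A_3 and must be all of S_3. The splitting field has degree |S_3| = 6 over Q, so [K : Q] = 6.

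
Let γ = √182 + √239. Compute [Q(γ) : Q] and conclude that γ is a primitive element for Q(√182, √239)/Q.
[Q(γ) : Q] = 4 (equivalently, Q(γ) = Q(√182, √239))

Obviously Q(γ) ⊆ Q(√182, √239), and [Q(√182, √239):Q] = 4 (since 182, 239 are distinct squarefree integers > 1 with 43498 not a perfect square). To show equality we compute the minimal polynomial of γ. From γ = √182 + √239: γ^2 = 182 + 2√(43498) + 239 = 421 + 2√(43498), so γ^2 - 421 = 2√(43498); squaring, (γ^2 - 421)^2 = 4·43498, i.e. γ^4 - 842γ^2 + 177241 - 173992 = 0, i.e. γ^4 - 842γ^2 + 3249 = 0. So γ is a root of x^4 - 842x^2 + 3249. This polynomial is irreducible over Q: it has no rational root (each ±√182 ± √239 is irrational), and any factorization into two quadratics over Q would force √(43498) ∈ Q (pairing opposite roots) or √182, √239 ∈ Q (other pairings), all impossible. Hence [Q(γ):Q] = 4 = [Q(√182, √239):Q], so Q(γ) = Q(√182, √239).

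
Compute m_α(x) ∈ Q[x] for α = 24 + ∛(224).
m_α(x) = x^3 - 72x^2 + 1728x - 14048

Set β = α - 24 = ∛(224), so β^3 = 224. Then (α - 24)^3 - 224 = 0, i.e. α is a root of g(x) = (x - 24)^3 - 224 = x^3 - 72x^2 + 1728x - 14048. Since g(x) = h(x - 24) where h(x) = x^3 - 224, and h is irreducible over Q (because 224 is not a perfect cube, so h has no rational root, and a monic cubic with no rational root is irreducible), g is also irreducible (irreducibility is preserved under the substitution x → x - 24). Hence m_α(x) = x^3 - 72x^2 + 1728x - 14048.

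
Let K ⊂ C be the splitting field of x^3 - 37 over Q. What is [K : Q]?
[K : Q] = 6

The roots of x^3 - 37 are ∛37, ω∛37, ω^2∛37 where ω = e^(2πi/3) is a primitive cube root of unity, so K = Q(∛37, ω). Now [Q(∛37):Q] = 3 (since 37 is not a perfect cube, x^3 - 37 is irreducible) and [Q(ω):Q] = 2. Both 2 and 3 divide [K:Q], and [K:Q] ≤ 3·2 = 6, so [K:Q] = 6. (Equivalently: Q(∛37) ⊂ R but ω ∉ R, so [K : Q(∛37)] = 2.)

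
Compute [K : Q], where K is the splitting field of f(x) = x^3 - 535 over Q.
[K : Q] = 6

The roots of x^3 - 535 are ∛535, ω∛535, ω^2∛535 where ω = e^(2πi/3) is a primitive cube root of unity, so K = Q(∛535, ω). Now [Q(∛535):Q] = 3 (since 535 is not a perfect cube, x^3 - 535 is irreducible) and [Q(ω):Q] = 2. Both 2 and 3 divide [K:Q], and [K:Q] ≤ 3·2 = 6, so [K:Q] = 6. (Equivalently: Q(∛535) ⊂ R but ω ∉ R, so [K : Q(∛535)] = 2.)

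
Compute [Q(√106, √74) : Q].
[Q(√106, √74) : Q] = 4

[Q(√106):Q] = 2 (min poly x^2 - 106, irreducible since 106 is squarefree > 1). For the top step, suppose √74 ∈ Q(√106), say √74 = c + d√106 with c, d ∈ Q. Squaring: 74 = c^2 + 106d^2 + 2cd√106. Since √106 ∉ Q this forces 2cd = 0. If d = 0 then √74 = c ∈ Q, contradicting 74 squarefree > 1. If c = 0 then 74 = 106d^2, so 106·74 = (106d)^2 is a perfect square in Q — but 106·74 = 7844 is not a perfect square (since 106 and 74 are distinct squarefree integers). Contradiction. Hence √74 ∉ Q(√106), so x^2 - 74 stays irreducible over Q(√106) and [Q(√106, √74) : Q(√106)] = 2. By the tower law, [Q(√106, √74) : Q] = 2 · 2 = 4.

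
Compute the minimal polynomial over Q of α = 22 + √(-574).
m_α(x) = x^2 - 44x + 1058

From α - 22 = √(-574), squaring gives (α - 22)^2 = -574, i.e. α^2 - 44α + 484 = -574, so α^2 - 44α + 1058 = 0. The discriminant of x^2 - 44x + 1058 is (-44)^2 - 4·(1058) = 1936 - 4232 = -2296, and 4·(-574) is not a perfect square in Q since -574 is squarefree and ≠ 1. Hence x^2 - 44x + 1058 is irreducible over Q and is the minimal polynomial of α.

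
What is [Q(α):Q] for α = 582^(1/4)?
[Q(α):Q] = 4

α is a root of x^4 - 582. By Eisenstein's criterion at the prime p = 2 (which divides the constant term 582 but p^2 = 4 does not, since 582 is squarefree), x^4 - 582 is irreducible over Q. Hence [Q(α):Q] = 4.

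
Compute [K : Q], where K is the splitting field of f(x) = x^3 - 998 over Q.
[K : Q] = 6

The roots of x^3 - 998 are ∛998, ω∛998, ω^2∛998 where ω = e^(2πi/3) is a primitive cube root of unity, so K = Q(∛998, ω). Now [Q(∛998):Q] = 3 (since 998 is not a perfect cube, x^3 - 998 is irreducible) and [Q(ω):Q] = 2. Both 2 and 3 divide [K:Q], and [K:Q] ≤ 3·2 = 6, so [K:Q] = 6. (Equivalently: Q(∛998) ⊂ R but ω ∉ R, so [K : Q(∛998)] = 2.)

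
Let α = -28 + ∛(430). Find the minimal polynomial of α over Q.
m_α(x) = x^3 + 84x^2 + 2352x + 21522

Set β = α + 28 = ∛(430), so β^3 = 430. Then (α + 28)^3 - 430 = 0, i.e. α is a root of g(x) = (x + 28)^3 - 430 = x^3 + 84x^2 + 2352x + 21522. Since g(x) = h(x + 28) where h(x) = x^3 - 430, and h is irreducible over Q (because 430 is not a perfect cube, so h has no rational root, and a monic cubic with no rational root is irreducible), g is also irreducible (irreducibility is preserved under the substitution x → x + 28). Hence m_α(x) = x^3 + 84x^2 + 2352x + 21522.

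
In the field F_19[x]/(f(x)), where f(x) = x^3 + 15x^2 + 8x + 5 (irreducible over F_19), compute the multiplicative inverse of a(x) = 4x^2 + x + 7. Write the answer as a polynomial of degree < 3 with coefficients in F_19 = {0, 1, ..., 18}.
a(x)^(-1) ≡ 9x^2 + 13x (mod f(x))

Since f is irreducible over F_19, F_19[x]/(f) is a field and a(x) ≠ 0 has an inverse. Apply the extended Euclidean algorithm to f(x) and a(x) in F_19[x]: f(x) = (5x + 12)·a(x) + (18x + 16);  a(x) = (15x + 11)·(18x + 16) + (2). The last nonzero remainder is the constant 2 = gcd(f, a) in F_19. Back-substituting through the division chain expresses 2 = s(x)·a(x) + t(x)·f(x) with s(x) ≡ 18x^2 + 7x (mod f), so (18x^2 + 7x)·a(x) ≡ 2 (mod f). Multiplying by 2^(-1) ≡ 10 in F_19 gives a(x)^(-1) ≡ 10·(18x^2 + 7x) ≡ 9x^2 + 13x (mod f). Check: (4x^2 + x + 7)·(9x^2 + 13x) = 17x^4 + 4x^3 + 15x ≡ 1 (mod x^3 + 15x^2 + 8x + 5).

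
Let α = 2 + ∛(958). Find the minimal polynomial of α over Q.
m_α(x) = x^3 - 6x^2 + 12x - 966

Set β = α - 2 = ∛(958), so β^3 = 958. Then (α - 2)^3 - 958 = 0, i.e. α is a root of g(x) = (x - 2)^3 - 958 = x^3 - 6x^2 + 12x - 966. Since g(x) = h(x - 2) where h(x) = x^3 - 958, and h is irreducible over Q (because 958 is not a perfect cube, so h has no rational root, and a monic cubic with no rational root is irreducible), g is also irreducible (irreducibility is preserved under the substitution x → x - 2). Hence m_α(x) = x^3 - 6x^2 + 12x - 966.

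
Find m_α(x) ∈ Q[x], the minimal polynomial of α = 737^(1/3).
m_α(x) = x^3 - 737

α satisfies α^3 = 737, so x^3 - 737 annihilates α. By the rational root test, a rational root p/q (in lowest terms) of x^3 - 737 would satisfy p^3 = 737 q^3, forcing q = 1 and p^3 = 737; but 737 is not a perfect cube, contradiction. A monic cubic over Q with no rational root is irreducible (any nontrivial factorization would include a linear factor). Hence x^3 - 737 is the minimal polynomial of α, and in particular [Q(α):Q] = 3.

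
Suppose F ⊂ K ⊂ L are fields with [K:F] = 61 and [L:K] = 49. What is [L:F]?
[L:F] = 2989

The tower law says that for any tower of field extensions F ⊂ K ⊂ L with finite degrees, [L:F] = [L:K] · [K:F]. Here this gives [L:F] = 49 · 61 = 2989.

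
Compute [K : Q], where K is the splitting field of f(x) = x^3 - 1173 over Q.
[K : Q] = 6

The roots of x^3 - 1173 are ∛1173, ω∛1173, ω^2∛1173 where ω = e^(2πi/3) is a primitive cube root of unity, so K = Q(∛1173, ω). Now [Q(∛1173):Q] = 3 (since 1173 is not a perfect cube, x^3 - 1173 is irreducible) and [Q(ω):Q] = 2. Both 2 and 3 divide [K:Q], and [K:Q] ≤ 3·2 = 6, so [K:Q] = 6. (Equivalently: Q(∛1173) ⊂ R but ω ∉ R, so [K : Q(∛1173)] = 2.)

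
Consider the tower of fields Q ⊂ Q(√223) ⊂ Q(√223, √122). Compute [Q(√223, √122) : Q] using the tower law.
[Q(√223, √122) : Q] = 4

[Q(√223):Q] = 2 (min poly x^2 - 223, irreducible since 223 is squarefree > 1). For the top step, suppose √122 ∈ Q(√223), say √122 = c + d√223 with c, d ∈ Q. Squaring: 122 = c^2 + 223d^2 + 2cd√223. Since √223 ∉ Q this forces 2cd = 0. If d = 0 then √122 = c ∈ Q, contradicting 122 squarefree > 1. If c = 0 then 122 = 223d^2, so 223·122 = (223d)^2 is a perfect square in Q — but 223·122 = 27206 is not a perfect square (since 223 and 122 are distinct squarefree integers). Contradiction. Hence √122 ∉ Q(√223), so x^2 - 122 stays irreducible over Q(√223) and [Q(√223, √122) : Q(√223)] = 2. By the tower law, [Q(√223, √122) : Q] = 2 · 2 = 4.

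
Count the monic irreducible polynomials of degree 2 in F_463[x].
There are 106953 monic irreducible polynomials of degree 2 over F_463

Each element of F_{463^2} that lies in no proper subfield is a root of exactly one monic irreducible of degree 2 over F_463, and each such polynomial has 2 distinct roots in F_{463^2}. By Möbius inversion the count is N_463(2) = (1/2) Σ_{d|2} μ(2/d) · 463^d = (1/2)(μ(2)·463^1 + μ(1)·463^2) = 213906/2 = 106953.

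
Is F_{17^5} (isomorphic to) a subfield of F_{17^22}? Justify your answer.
No: F_{17^5} is not a subfield of F_{17^22}

F_{p^m} embeds in F_{p^n} iff m | n. Here 5 ∤ 22 (since 22 = 4·5 + 2 with remainder 2 ≠ 0), so F_{17^5} is not a subfield of F_{17^22}. Equivalently: if it were, the tower law would give 5 = [F_{17^5}:F_17] dividing [F_{17^22}:F_17] = 22, contradiction.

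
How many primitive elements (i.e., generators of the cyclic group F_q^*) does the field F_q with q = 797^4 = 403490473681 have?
There are φ(403490473680) = 86931947520 primitive elements

F_q^* is cyclic of order q - 1 = 403490473680. A cyclic group of order m has exactly φ(m) generators. Here m = 403490473680 = 2^4 · 3 · 5 · 7 · 19 · 199 · 63521, so the number of primitive elements is φ(403490473680) = 86931947520.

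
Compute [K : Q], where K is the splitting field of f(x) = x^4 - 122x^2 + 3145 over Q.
[K : Q] = 4

Solving the quadratic in x^2: x^2 = (122 ± √(122^2 - 4·3145))/2 = (122 ± √2304)/2 = (122 ± 48)/2, giving x^2 = 85 or x^2 = 37. So f(x) = (x^2 - 85)(x^2 - 37) and the roots of f are ±√85, ±√37. Hence the splitting field is K = Q(√85, √37). Since 85 and 37 are distinct squarefree integers > 1, their product 3145 is not a perfect square, so √37 ∉ Q(√85). By the tower law [K:Q] = [Q(√85,√37):Q(√85)] · [Q(√85):Q] = 2 · 2 = 4.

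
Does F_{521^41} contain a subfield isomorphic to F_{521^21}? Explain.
No: F_{521^21} is not a subfield of F_{521^41}

F_{p^m} embeds in F_{p^n} iff m | n. Here 21 ∤ 41 (since 41 = 1·21 + 20 with remainder 20 ≠ 0), so F_{521^21} is not a subfield of F_{521^41}. Equivalently: if it were, the tower law would give 21 = [F_{521^21}:F_521] dividing [F_{521^41}:F_521] = 41, contradiction.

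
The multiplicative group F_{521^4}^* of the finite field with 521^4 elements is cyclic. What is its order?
|F_{521^4}^*| = 73680216480

F_{521^4} has 521^4 = 73680216481 elements; its multiplicative group consists of all nonzero elements, so |F_{521^4}^*| = 73680216481 - 1 = 73680216480. (It is cyclic since any finite subgroup of the multiplicative group of a field is cyclic.)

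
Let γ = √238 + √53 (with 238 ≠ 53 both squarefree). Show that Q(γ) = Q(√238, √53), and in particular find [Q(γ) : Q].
[Q(γ) : Q] = 4 (equivalently, Q(γ) = Q(√238, √53))

Obviously Q(γ) ⊆ Q(√238, √53), and [Q(√238, √53):Q] = 4 (since 238, 53 are distinct squarefree integers > 1 with 12614 not a perfect square). To show equality we compute the minimal polynomial of γ. From γ = √238 + √53: γ^2 = 238 + 2√(12614) + 53 = 291 + 2√(12614), so γ^2 - 291 = 2√(12614); squaring, (γ^2 - 291)^2 = 4·12614, i.e. γ^4 - 582γ^2 + 84681 - 50456 = 0, i.e. γ^4 - 582γ^2 + 34225 = 0. So γ is a root of x^4 - 582x^2 + 34225. This polynomial is irreducible over Q: it has no rational root (each ±√238 ± √53 is irrational), and any factorization into two quadratics over Q would force √(12614) ∈ Q (pairing opposite roots) or √238, √53 ∈ Q (other pairings), all impossible. Hence [Q(γ):Q] = 4 = [Q(√238, √53):Q], so Q(γ) = Q(√238, √53).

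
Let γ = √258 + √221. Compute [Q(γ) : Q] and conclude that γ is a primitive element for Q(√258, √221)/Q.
[Q(γ) : Q] = 4 (equivalently, Q(γ) = Q(√258, √221))

Obviously Q(γ) ⊆ Q(√258, √221), and [Q(√258, √221):Q] = 4 (since 258, 221 are distinct squarefree integers > 1 with 57018 not a perfect square). To show equality we compute the minimal polynomial of γ. From γ = √258 + √221: γ^2 = 258 + 2√(57018) + 221 = 479 + 2√(57018), so γ^2 - 479 = 2√(57018); squaring, (γ^2 - 479)^2 = 4·57018, i.e. γ^4 - 958γ^2 + 229441 - 228072 = 0, i.e. γ^4 - 958γ^2 + 1369 = 0. So γ is a root of x^4 - 958x^2 + 1369. This polynomial is irreducible over Q: it has no rational root (each ±√258 ± √221 is irrational), and any factorization into two quadratics over Q would force √(57018) ∈ Q (pairing opposite roots) or √258, √221 ∈ Q (other pairings), all impossible. Hence [Q(γ):Q] = 4 = [Q(√258, √221):Q], so Q(γ) = Q(√258, √221).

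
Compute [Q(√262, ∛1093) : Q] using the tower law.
[Q(√262, ∛1093) : Q] = 6

Let L = Q(√262, ∛1093). Since Q(√262) ⊂ L and [Q(√262):Q] = 2, the tower law gives 2 | [L:Q]. Likewise Q(∛1093) ⊂ L with [Q(∛1093):Q] = 3 (because 1093 is not a perfect cube), so 3 | [L:Q]. As gcd(2,3) = 1, [L:Q] is divisible by 6. Conversely L is generated over Q by √262 and ∛1093, so [L:Q] ≤ 2·3 = 6. Therefore [Q(√262, ∛1093) : Q] = 6.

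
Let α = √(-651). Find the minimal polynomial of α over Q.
m_α(x) = x^2 + 651

α satisfies α^2 + 651 = 0, so x^2 + 651 annihilates α. Since d = -651 is squarefree and ≠ 1, it is not a perfect square in Q, so x^2 + 651 has no rational root and is therefore irreducible over Q (a degree-2 polynomial over a field is irreducible iff it has no root). Hence m_α(x) = x^2 + 651.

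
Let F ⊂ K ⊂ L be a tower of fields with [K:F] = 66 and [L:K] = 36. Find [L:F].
[L:F] = 2376

The tower law says that for any tower of field extensions F ⊂ K ⊂ L with finite degrees, [L:F] = [L:K] · [K:F]. Here this gives [L:F] = 36 · 66 = 2376.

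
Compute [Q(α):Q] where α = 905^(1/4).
[Q(α):Q] = 4

α is a root of x^4 - 905. By Eisenstein's criterion at the prime p = 5 (which divides the constant term 905 but p^2 = 25 does not, since 905 is squarefree), x^4 - 905 is irreducible over Q. Hence [Q(α):Q] = 4.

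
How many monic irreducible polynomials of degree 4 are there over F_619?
There are 36702992190 monic irreducible polynomials of degree 4 over F_619

Each element of F_{619^4} that lies in no proper subfield is a root of exactly one monic irreducible of degree 4 over F_619, and each such polynomial has 4 distinct roots in F_{619^4}. By Möbius inversion the count is N_619(4) = (1/4) Σ_{d|4} μ(4/d) · 619^d = (1/4)(μ(4)·619^1 + μ(2)·619^2 + μ(1)·619^4) = 146811968760/4 = 36702992190.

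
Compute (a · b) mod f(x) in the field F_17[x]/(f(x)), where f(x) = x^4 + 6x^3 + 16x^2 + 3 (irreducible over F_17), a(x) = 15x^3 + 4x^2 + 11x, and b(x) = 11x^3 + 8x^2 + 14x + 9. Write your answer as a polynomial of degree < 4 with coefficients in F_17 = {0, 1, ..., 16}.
a · b ≡ 5x^3 + 11x^2 + 10x + 4 (mod f(x))

Multiply in F_17[x]: a(x)·b(x) = (15x^3 + 4x^2 + 11x)·(11x^3 + 8x^2 + 14x + 9) = 12x^6 + 11x^5 + 6x^4 + 7x^3 + 3x^2 + 14x. This has degree ≥ 4, so divide by f(x) over F_17: 12x^6 + 11x^5 + 6x^4 + 7x^3 + 3x^2 + 14x = (12x^2 + 7x + 10)·(x^4 + 6x^3 + 16x^2 + 3) + (5x^3 + 11x^2 + 10x + 4). Hence a·b ≡ 5x^3 + 11x^2 + 10x + 4 (mod f). (F_17[x]/(f) is a field with 17^4 = 83521 elements since f is irreducible of degree 4.)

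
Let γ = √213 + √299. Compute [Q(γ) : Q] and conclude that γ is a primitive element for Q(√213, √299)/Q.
[Q(γ) : Q] = 4 (equivalently, Q(γ) = Q(√213, √299))

Obviously Q(γ) ⊆ Q(√213, √299), and [Q(√213, √299):Q] = 4 (since 213, 299 are distinct squarefree integers > 1 with 63687 not a perfect square). To show equality we compute the minimal polynomial of γ. From γ = √213 + √299: γ^2 = 213 + 2√(63687) + 299 = 512 + 2√(63687), so γ^2 - 512 = 2√(63687); squaring, (γ^2 - 512)^2 = 4·63687, i.e. γ^4 - 1024γ^2 + 262144 - 254748 = 0, i.e. γ^4 - 1024γ^2 + 7396 = 0. So γ is a root of x^4 - 1024x^2 + 7396. This polynomial is irreducible over Q: it has no rational root (each ±√213 ± √299 is irrational), and any factorization into two quadratics over Q would force √(63687) ∈ Q (pairing opposite roots) or √213, √299 ∈ Q (other pairings), all impossible. Hence [Q(γ):Q] = 4 = [Q(√213, √299):Q], so Q(γ) = Q(√213, √299).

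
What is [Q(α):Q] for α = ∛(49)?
[Q(α):Q] = 3

The minimal polynomial of α is x^3 - 49, irreducible over Q since 49 is not a perfect cube (so x^3 - 49 has no rational root). Hence [Q(α):Q] = deg(m_α) = 3.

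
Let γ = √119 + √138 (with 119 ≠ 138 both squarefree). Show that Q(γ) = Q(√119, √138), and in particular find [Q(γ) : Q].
[Q(γ) : Q] = 4 (equivalently, Q(γ) = Q(√119, √138))

Obviously Q(γ) ⊆ Q(√119, √138), and [Q(√119, √138):Q] = 4 (since 119, 138 are distinct squarefree integers > 1 with 16422 not a perfect square). To show equality we compute the minimal polynomial of γ. From γ = √119 + √138: γ^2 = 119 + 2√(16422) + 138 = 257 + 2√(16422), so γ^2 - 257 = 2√(16422); squaring, (γ^2 - 257)^2 = 4·16422, i.e. γ^4 - 514γ^2 + 66049 - 65688 = 0, i.e. γ^4 - 514γ^2 + 361 = 0. So γ is a root of x^4 - 514x^2 + 361. This polynomial is irreducible over Q: it has no rational root (each ±√119 ± √138 is irrational), and any factorization into two quadratics over Q would force √(16422) ∈ Q (pairing opposite roots) or √119, √138 ∈ Q (other pairings), all impossible. Hence [Q(γ):Q] = 4 = [Q(√119, √138):Q], so Q(γ) = Q(√119, √138).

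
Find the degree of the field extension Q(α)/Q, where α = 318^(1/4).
[Q(α):Q] = 4

α is a root of x^4 - 318. By Eisenstein's criterion at the prime p = 2 (which divides the constant term 318 but p^2 = 4 does not, since 318 is squarefree), x^4 - 318 is irreducible over Q. Hence [Q(α):Q] = 4.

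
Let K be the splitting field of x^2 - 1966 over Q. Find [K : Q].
[K : Q] = 2

f(x) = x^2 - 1966 factors as (x - √1966)(x + √1966). The splitting field is K = Q(√1966). Since 1966 is squarefree and > 1, it is not a perfect square, so x^2 - 1966 is irreducible over Q and [Q(√1966) : Q] = 2. Hence [K : Q] = 2.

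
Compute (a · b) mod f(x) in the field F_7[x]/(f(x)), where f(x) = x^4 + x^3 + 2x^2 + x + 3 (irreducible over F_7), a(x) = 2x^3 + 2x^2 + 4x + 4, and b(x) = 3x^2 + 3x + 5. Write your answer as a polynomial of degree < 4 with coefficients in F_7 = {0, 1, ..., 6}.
a · b ≡ 3x^3 + 2x^2 + x + 2 (mod f(x))

Multiply in F_7[x]: a(x)·b(x) = (2x^3 + 2x^2 + 4x + 4)·(3x^2 + 3x + 5) = 6x^5 + 5x^4 + 6x^2 + 4x + 6. This has degree ≥ 4, so divide by f(x) over F_7: 6x^5 + 5x^4 + 6x^2 + 4x + 6 = (6x + 6)·(x^4 + x^3 + 2x^2 + x + 3) + (3x^3 + 2x^2 + x + 2). Hence a·b ≡ 3x^3 + 2x^2 + x + 2 (mod f). (F_7[x]/(f) is a field with 7^4 = 2401 elements since f is irreducible of degree 4.)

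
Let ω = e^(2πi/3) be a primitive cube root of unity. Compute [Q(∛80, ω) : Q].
[Q(∛80, ω) : Q] = 6

[Q(∛80):Q] = 3 (min poly x^3 - 80, irreducible since 80 is not a perfect cube). [Q(ω):Q] = 2 (min poly x^2 + x + 1). Since Q(∛80) ⊂ R and ω ∉ R, we have ω ∉ Q(∛80), so x^2 + x + 1 remains irreducible over Q(∛80) and [Q(∛80, ω) : Q(∛80)] = 2. By the tower law, [Q(∛80, ω) : Q] = 3 · 2 = 6. (In fact Q(∛80, ω) is the splitting field of x^3 - 80 over Q.)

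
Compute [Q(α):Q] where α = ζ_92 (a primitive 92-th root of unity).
[Q(α):Q] = 44

The minimal polynomial of ζ_92 over Q is the 92-th cyclotomic polynomial Φ_92(x), which is irreducible over Q and has degree φ(92) = 44. Hence [Q(α):Q] = φ(92) = 44.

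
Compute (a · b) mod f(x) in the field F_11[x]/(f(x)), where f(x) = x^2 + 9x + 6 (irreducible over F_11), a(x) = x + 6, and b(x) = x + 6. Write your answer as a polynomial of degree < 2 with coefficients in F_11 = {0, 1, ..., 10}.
a · b ≡ 3x + 8 (mod f(x))

Multiply in F_11[x]: a(x)·b(x) = (x + 6)·(x + 6) = x^2 + x + 3. This has degree ≥ 2, so divide by f(x) over F_11: x^2 + x + 3 = (1)·(x^2 + 9x + 6) + (3x + 8). Hence a·b ≡ 3x + 8 (mod f). (F_11[x]/(f) is a field with 11^2 = 121 elements since f is irreducible of degree 2.)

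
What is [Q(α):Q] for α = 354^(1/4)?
[Q(α):Q] = 4

α is a root of x^4 - 354. By Eisenstein's criterion at the prime p = 2 (which divides the constant term 354 but p^2 = 4 does not, since 354 is squarefree), x^4 - 354 is irreducible over Q. Hence [Q(α):Q] = 4.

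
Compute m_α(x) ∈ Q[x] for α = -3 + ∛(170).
m_α(x) = x^3 + 9x^2 + 27x - 143

Set β = α + 3 = ∛(170), so β^3 = 170. Then (α + 3)^3 - 170 = 0, i.e. α is a root of g(x) = (x + 3)^3 - 170 = x^3 + 9x^2 + 27x - 143. Since g(x) = h(x + 3) where h(x) = x^3 - 170, and h is irreducible over Q (because 170 is not a perfect cube, so h has no rational root, and a monic cubic with no rational root is irreducible), g is also irreducible (irreducibility is preserved under the substitution x → x + 3). Hence m_α(x) = x^3 + 9x^2 + 27x - 143.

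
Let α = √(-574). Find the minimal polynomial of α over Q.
m_α(x) = x^2 + 574

α satisfies α^2 + 574 = 0, so x^2 + 574 annihilates α. Since d = -574 is squarefree and ≠ 1, it is not a perfect square in Q, so x^2 + 574 has no rational root and is therefore irreducible over Q (a degree-2 polynomial over a field is irreducible iff it has no root). Hence m_α(x) = x^2 + 574.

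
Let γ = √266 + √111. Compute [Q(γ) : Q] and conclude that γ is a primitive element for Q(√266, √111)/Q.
[Q(γ) : Q] = 4 (equivalently, Q(γ) = Q(√266, √111))

Obviously Q(γ) ⊆ Q(√266, √111), and [Q(√266, √111):Q] = 4 (since 266, 111 are distinct squarefree integers > 1 with 29526 not a perfect square). To show equality we compute the minimal polynomial of γ. From γ = √266 + √111: γ^2 = 266 + 2√(29526) + 111 = 377 + 2√(29526), so γ^2 - 377 = 2√(29526); squaring, (γ^2 - 377)^2 = 4·29526, i.e. γ^4 - 754γ^2 + 142129 - 118104 = 0, i.e. γ^4 - 754γ^2 + 24025 = 0. So γ is a root of x^4 - 754x^2 + 24025. This polynomial is irreducible over Q: it has no rational root (each ±√266 ± √111 is irrational), and any factorization into two quadratics over Q would force √(29526) ∈ Q (pairing opposite roots) or √266, √111 ∈ Q (other pairings), all impossible. Hence [Q(γ):Q] = 4 = [Q(√266, √111):Q], so Q(γ) = Q(√266, √111).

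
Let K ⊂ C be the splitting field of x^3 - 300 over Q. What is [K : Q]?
[K : Q] = 6

The roots of x^3 - 300 are ∛300, ω∛300, ω^2∛300 where ω = e^(2πi/3) is a primitive cube root of unity, so K = Q(∛300, ω). Now [Q(∛300):Q] = 3 (since 300 is not a perfect cube, x^3 - 300 is irreducible) and [Q(ω):Q] = 2. Both 2 and 3 divide [K:Q], and [K:Q] ≤ 3·2 = 6, so [K:Q] = 6. (Equivalently: Q(∛300) ⊂ R but ω ∉ R, so [K : Q(∛300)] = 2.)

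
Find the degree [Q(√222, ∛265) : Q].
[Q(√222, ∛265) : Q] = 6

Let L = Q(√222, ∛265). Since Q(√222) ⊂ L and [Q(√222):Q] = 2, the tower law gives 2 | [L:Q]. Likewise Q(∛265) ⊂ L with [Q(∛265):Q] = 3 (because 265 is not a perfect cube), so 3 | [L:Q]. As gcd(2,3) = 1, [L:Q] is divisible by 6. Conversely L is generated over Q by √222 and ∛265, so [L:Q] ≤ 2·3 = 6. Therefore [Q(√222, ∛265) : Q] = 6.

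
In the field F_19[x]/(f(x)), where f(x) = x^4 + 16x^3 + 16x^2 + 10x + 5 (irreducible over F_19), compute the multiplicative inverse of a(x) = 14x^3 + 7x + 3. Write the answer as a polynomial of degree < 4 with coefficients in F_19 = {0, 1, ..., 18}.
a(x)^(-1) ≡ 14x^3 + 17x^2 + 7x + 3 (mod f(x))

Since f is irreducible over F_19, F_19[x]/(f) is a field and a(x) ≠ 0 has an inverse. Apply the extended Euclidean algorithm to f(x) and a(x) in F_19[x]: f(x) = (15x + 12)·a(x) + (6x^2 + 14x + 7);  a(x) = (15x + 3)·(6x^2 + 14x + 7) + (12x + 1);  (6x^2 + 14x + 7) = (10x + 13)·(12x + 1) + (13). The last nonzero remainder is the constant 13 = gcd(f, a) in F_19. Back-substituting through the division chain expresses 13 = s(x)·a(x) + t(x)·f(x) with s(x) ≡ 11x^3 + 12x^2 + 15x + 1 (mod f), so (11x^3 + 12x^2 + 15x + 1)·a(x) ≡ 13 (mod f). Multiplying by 13^(-1) ≡ 3 in F_19 gives a(x)^(-1) ≡ 3·(11x^3 + 12x^2 + 15x + 1) ≡ 14x^3 + 17x^2 + 7x + 3 (mod f). Check: (14x^3 + 7x + 3)·(14x^3 + 17x^2 + 7x + 3) = 6x^6 + 10x^5 + 6x^4 + 13x^3 + 5x^2 + 4x + 9 ≡ 1 (mod x^4 + 16x^3 + 16x^2 + 10x + 5).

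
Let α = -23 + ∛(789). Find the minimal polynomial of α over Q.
m_α(x) = x^3 + 69x^2 + 1587x + 11378

Set β = α + 23 = ∛(789), so β^3 = 789. Then (α + 23)^3 - 789 = 0, i.e. α is a root of g(x) = (x + 23)^3 - 789 = x^3 + 69x^2 + 1587x + 11378. Since g(x) = h(x + 23) where h(x) = x^3 - 789, and h is irreducible over Q (because 789 is not a perfect cube, so h has no rational root, and a monic cubic with no rational root is irreducible), g is also irreducible (irreducibility is preserved under the substitution x → x + 23). Hence m_α(x) = x^3 + 69x^2 + 1587x + 11378.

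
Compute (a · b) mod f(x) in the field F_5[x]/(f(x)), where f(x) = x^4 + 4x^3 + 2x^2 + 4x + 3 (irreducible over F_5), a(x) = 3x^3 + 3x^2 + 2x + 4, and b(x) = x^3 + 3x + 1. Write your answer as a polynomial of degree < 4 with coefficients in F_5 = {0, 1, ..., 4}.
a · b ≡ 3x^3 + 4x^2 + 2x + 1 (mod f(x))

Multiply in F_5[x]: a(x)·b(x) = (3x^3 + 3x^2 + 2x + 4)·(x^3 + 3x + 1) = 3x^6 + 3x^5 + x^4 + x^3 + 4x^2 + 4x + 4. This has degree ≥ 4, so divide by f(x) over F_5: 3x^6 + 3x^5 + x^4 + x^3 + 4x^2 + 4x + 4 = (3x^2 + x + 1)·(x^4 + 4x^3 + 2x^2 + 4x + 3) + (3x^3 + 4x^2 + 2x + 1). Hence a·b ≡ 3x^3 + 4x^2 + 2x + 1 (mod f). (F_5[x]/(f) is a field with 5^4 = 625 elements since f is irreducible of degree 4.)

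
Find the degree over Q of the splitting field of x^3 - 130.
[K : Q] = 6

The roots of x^3 - 130 are ∛130, ω∛130, ω^2∛130 where ω = e^(2πi/3) is a primitive cube root of unity, so K = Q(∛130, ω). Now [Q(∛130):Q] = 3 (since 130 is not a perfect cube, x^3 - 130 is irreducible) and [Q(ω):Q] = 2. Both 2 and 3 divide [K:Q], and [K:Q] ≤ 3·2 = 6, so [K:Q] = 6. (Equivalently: Q(∛130) ⊂ R but ω ∉ R, so [K : Q(∛130)] = 2.)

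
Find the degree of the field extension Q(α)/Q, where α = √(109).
[Q(α):Q] = 2

[Q(α):Q] equals the degree of the minimal polynomial of α. Here α^2 = 109 and x^2 - 109 is irreducible (d = 109 is squarefree, ≠ 1, hence not a square), so deg(m_α) = 2. Thus [Q(α):Q] = 2.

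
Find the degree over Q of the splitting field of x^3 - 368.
[K : Q] = 6

The roots of x^3 - 368 are ∛368, ω∛368, ω^2∛368 where ω = e^(2πi/3) is a primitive cube root of unity, so K = Q(∛368, ω). Now [Q(∛368):Q] = 3 (since 368 is not a perfect cube, x^3 - 368 is irreducible) and [Q(ω):Q] = 2. Both 2 and 3 divide [K:Q], and [K:Q] ≤ 3·2 = 6, so [K:Q] = 6. (Equivalently: Q(∛368) ⊂ R but ω ∉ R, so [K : Q(∛368)] = 2.)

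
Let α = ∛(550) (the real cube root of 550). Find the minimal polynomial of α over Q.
m_α(x) = x^3 - 550

α satisfies α^3 = 550, so x^3 - 550 annihilates α. By the rational root test, a rational root p/q (in lowest terms) of x^3 - 550 would satisfy p^3 = 550 q^3, forcing q = 1 and p^3 = 550; but 550 is not a perfect cube, contradiction. A monic cubic over Q with no rational root is irreducible (any nontrivial factorization would include a linear factor). Hence x^3 - 550 is the minimal polynomial of α, and in particular [Q(α):Q] = 3.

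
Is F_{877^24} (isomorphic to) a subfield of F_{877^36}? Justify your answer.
No: F_{877^24} is not a subfield of F_{877^36}

F_{p^m} embeds in F_{p^n} iff m | n. Here 24 ∤ 36 (since 36 = 1·24 + 12 with remainder 12 ≠ 0), so F_{877^24} is not a subfield of F_{877^36}. Equivalently: if it were, the tower law would give 24 = [F_{877^24}:F_877] dividing [F_{877^36}:F_877] = 36, contradiction.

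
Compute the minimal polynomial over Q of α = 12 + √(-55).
m_α(x) = x^2 - 24x + 199

From α - 12 = √(-55), squaring gives (α - 12)^2 = -55, i.e. α^2 - 24α + 144 = -55, so α^2 - 24α + 199 = 0. The discriminant of x^2 - 24x + 199 is (-24)^2 - 4·(199) = 576 - 796 = -220, and 4·(-55) is not a perfect square in Q since -55 is squarefree and ≠ 1. Hence x^2 - 24x + 199 is irreducible over Q and is the minimal polynomial of α.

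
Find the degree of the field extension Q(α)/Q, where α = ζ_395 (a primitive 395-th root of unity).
[Q(α):Q] = 312

The minimal polynomial of ζ_395 over Q is the 395-th cyclotomic polynomial Φ_395(x), which is irreducible over Q and has degree φ(395) = 312. Hence [Q(α):Q] = φ(395) = 312.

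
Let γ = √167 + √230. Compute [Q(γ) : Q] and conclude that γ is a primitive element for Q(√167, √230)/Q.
[Q(γ) : Q] = 4 (equivalently, Q(γ) = Q(√167, √230))

Obviously Q(γ) ⊆ Q(√167, √230), and [Q(√167, √230):Q] = 4 (since 167, 230 are distinct squarefree integers > 1 with 38410 not a perfect square). To show equality we compute the minimal polynomial of γ. From γ = √167 + √230: γ^2 = 167 + 2√(38410) + 230 = 397 + 2√(38410), so γ^2 - 397 = 2√(38410); squaring, (γ^2 - 397)^2 = 4·38410, i.e. γ^4 - 794γ^2 + 157609 - 153640 = 0, i.e. γ^4 - 794γ^2 + 3969 = 0. So γ is a root of x^4 - 794x^2 + 3969. This polynomial is irreducible over Q: it has no rational root (each ±√167 ± √230 is irrational), and any factorization into two quadratics over Q would force √(38410) ∈ Q (pairing opposite roots) or √167, √230 ∈ Q (other pairings), all impossible. Hence [Q(γ):Q] = 4 = [Q(√167, √230):Q], so Q(γ) = Q(√167, √230).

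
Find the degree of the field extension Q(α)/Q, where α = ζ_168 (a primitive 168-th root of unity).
[Q(α):Q] = 48

The minimal polynomial of ζ_168 over Q is the 168-th cyclotomic polynomial Φ_168(x), which is irreducible over Q and has degree φ(168) = 48. Hence [Q(α):Q] = φ(168) = 48.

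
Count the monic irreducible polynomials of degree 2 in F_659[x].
There are 216811 monic irreducible polynomials of degree 2 over F_659

Each element of F_{659^2} that lies in no proper subfield is a root of exactly one monic irreducible of degree 2 over F_659, and each such polynomial has 2 distinct roots in F_{659^2}. By Möbius inversion the count is N_659(2) = (1/2) Σ_{d|2} μ(2/d) · 659^d = (1/2)(μ(2)·659^1 + μ(1)·659^2) = 433622/2 = 216811.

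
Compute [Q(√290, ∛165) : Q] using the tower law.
[Q(√290, ∛165) : Q] = 6

Let L = Q(√290, ∛165). Since Q(√290) ⊂ L and [Q(√290):Q] = 2, the tower law gives 2 | [L:Q]. Likewise Q(∛165) ⊂ L with [Q(∛165):Q] = 3 (because 165 is not a perfect cube), so 3 | [L:Q]. As gcd(2,3) = 1, [L:Q] is divisible by 6. Conversely L is generated over Q by √290 and ∛165, so [L:Q] ≤ 2·3 = 6. Therefore [Q(√290, ∛165) : Q] = 6.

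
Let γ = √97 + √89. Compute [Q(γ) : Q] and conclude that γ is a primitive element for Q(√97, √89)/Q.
[Q(γ) : Q] = 4 (equivalently, Q(γ) = Q(√97, √89))

Obviously Q(γ) ⊆ Q(√97, √89), and [Q(√97, √89):Q] = 4 (since 97, 89 are distinct squarefree integers > 1 with 8633 not a perfect square). To show equality we compute the minimal polynomial of γ. From γ = √97 + √89: γ^2 = 97 + 2√(8633) + 89 = 186 + 2√(8633), so γ^2 - 186 = 2√(8633); squaring, (γ^2 - 186)^2 = 4·8633, i.e. γ^4 - 372γ^2 + 34596 - 34532 = 0, i.e. γ^4 - 372γ^2 + 64 = 0. So γ is a root of x^4 - 372x^2 + 64. This polynomial is irreducible over Q: it has no rational root (each ±√97 ± √89 is irrational), and any factorization into two quadratics over Q would force √(8633) ∈ Q (pairing opposite roots) or √97, √89 ∈ Q (other pairings), all impossible. Hence [Q(γ):Q] = 4 = [Q(√97, √89):Q], so Q(γ) = Q(√97, √89).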